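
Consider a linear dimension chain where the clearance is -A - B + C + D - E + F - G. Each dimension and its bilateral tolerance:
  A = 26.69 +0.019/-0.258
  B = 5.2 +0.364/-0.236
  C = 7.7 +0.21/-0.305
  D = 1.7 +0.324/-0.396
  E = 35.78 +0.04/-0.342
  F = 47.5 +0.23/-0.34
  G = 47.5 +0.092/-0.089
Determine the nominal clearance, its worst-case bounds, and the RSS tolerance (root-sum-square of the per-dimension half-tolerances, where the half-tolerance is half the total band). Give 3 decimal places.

nominal=-58.270 wc=[-59.826,-56.581] rss=0.656

Stack each dimension's contribution:
  -A: nom -26.690 → Σnom=-26.690; wc +0.258/-0.019 → slack +0.258/-0.019; half-tol=0.139, Σhalf²=0.019182
  -B: nom -5.200 → Σnom=-31.890; wc +0.236/-0.364 → slack +0.494/-0.383; half-tol=0.300, Σhalf²=0.109182
  +C: nom +7.700 → Σnom=-24.190; wc +0.210/-0.305 → slack +0.704/-0.688; half-tol=0.258, Σhalf²=0.175488
  +D: nom +1.700 → Σnom=-22.490; wc +0.324/-0.396 → slack +1.028/-1.084; half-tol=0.360, Σhalf²=0.305088
  -E: nom -35.780 → Σnom=-58.270; wc +0.342/-0.040 → slack +1.370/-1.124; half-tol=0.191, Σhalf²=0.341569
  +F: nom +47.500 → Σnom=-10.770; wc +0.230/-0.340 → slack +1.600/-1.464; half-tol=0.285, Σhalf²=0.422794
  -G: nom -47.500 → Σnom=-58.270; wc +0.089/-0.092 → slack +1.689/-1.556; half-tol=0.090, Σhalf²=0.430985
Nominal = -58.270. Worst-case = [-58.270 - 1.556, -58.270 + 1.689] = [-59.826, -56.581]. RSS = √0.430985 = 0.656.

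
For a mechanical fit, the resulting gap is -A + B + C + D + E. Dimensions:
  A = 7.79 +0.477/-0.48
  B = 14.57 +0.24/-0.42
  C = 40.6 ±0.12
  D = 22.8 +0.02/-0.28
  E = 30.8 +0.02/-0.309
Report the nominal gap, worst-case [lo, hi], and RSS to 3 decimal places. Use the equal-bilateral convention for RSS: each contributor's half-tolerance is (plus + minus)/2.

Stack each dimension's contribution:
  -A: nom -7.790 → Σnom=-7.790; wc +0.480/-0.477 → slack +0.480/-0.477; half-tol=0.478, Σhalf²=0.228962
  +B: nom +14.570 → Σnom=6.780; wc +0.240/-0.420 → slack +0.720/-0.897; half-tol=0.330, Σhalf²=0.337862
  +C: nom +40.600 → Σnom=47.380; wc +0.120/-0.120 → slack +0.840/-1.017; half-tol=0.120, Σhalf²=0.352262
  +D: nom +22.800 → Σnom=70.180; wc +0.020/-0.280 → slack +0.860/-1.297; half-tol=0.150, Σhalf²=0.374762
  +E: nom +30.800 → Σnom=100.980; wc +0.020/-0.309 → slack +0.880/-1.606; half-tol=0.165, Σhalf²=0.401822
Nominal = 100.980. Worst-case = [100.980 - 1.606, 100.980 + 0.880] = [99.374, 101.860]. RSS = √0.401822 = 0.634.

nominal=100.980 wc=[99.374,101.860] rss=0.634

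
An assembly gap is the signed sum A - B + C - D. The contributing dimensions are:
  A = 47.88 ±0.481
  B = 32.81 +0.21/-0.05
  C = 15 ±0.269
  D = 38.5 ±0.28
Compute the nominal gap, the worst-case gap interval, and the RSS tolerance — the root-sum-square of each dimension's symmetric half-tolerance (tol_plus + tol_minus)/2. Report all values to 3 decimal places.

Stack each dimension's contribution:
  +A: nom +47.880 → Σnom=47.880; wc +0.481/-0.481 → slack +0.481/-0.481; half-tol=0.481, Σhalf²=0.231361
  -B: nom -32.810 → Σnom=15.070; wc +0.050/-0.210 → slack +0.531/-0.691; half-tol=0.130, Σhalf²=0.248261
  +C: nom +15.000 → Σnom=30.070; wc +0.269/-0.269 → slack +0.800/-0.960; half-tol=0.269, Σhalf²=0.320622
  -D: nom -38.500 → Σnom=-8.430; wc +0.280/-0.280 → slack +1.080/-1.240; half-tol=0.280, Σhalf²=0.399022
Nominal = -8.430. Worst-case = [-8.430 - 1.240, -8.430 + 1.080] = [-9.670, -7.350]. RSS = √0.399022 = 0.632.

nominal=-8.430 wc=[-9.670,-7.350] rss=0.632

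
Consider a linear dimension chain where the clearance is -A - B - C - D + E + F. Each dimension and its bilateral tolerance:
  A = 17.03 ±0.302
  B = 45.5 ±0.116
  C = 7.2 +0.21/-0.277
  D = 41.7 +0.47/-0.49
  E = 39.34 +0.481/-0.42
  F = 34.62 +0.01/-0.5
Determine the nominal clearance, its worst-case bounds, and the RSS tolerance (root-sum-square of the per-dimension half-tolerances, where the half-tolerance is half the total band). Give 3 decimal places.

nominal=-37.470 wc=[-39.488,-35.794] rss=0.814

Stack each dimension's contribution:
  -A: nom -17.030 → Σnom=-17.030; wc +0.302/-0.302 → slack +0.302/-0.302; half-tol=0.302, Σhalf²=0.091204
  -B: nom -45.500 → Σnom=-62.530; wc +0.116/-0.116 → slack +0.418/-0.418; half-tol=0.116, Σhalf²=0.104660
  -C: nom -7.200 → Σnom=-69.730; wc +0.277/-0.210 → slack +0.695/-0.628; half-tol=0.243, Σhalf²=0.163952
  -D: nom -41.700 → Σnom=-111.430; wc +0.490/-0.470 → slack +1.185/-1.098; half-tol=0.480, Σhalf²=0.394352
  +E: nom +39.340 → Σnom=-72.090; wc +0.481/-0.420 → slack +1.666/-1.518; half-tol=0.451, Σhalf²=0.597302
  +F: nom +34.620 → Σnom=-37.470; wc +0.010/-0.500 → slack +1.676/-2.018; half-tol=0.255, Σhalf²=0.662327
Nominal = -37.470. Worst-case = [-37.470 - 2.018, -37.470 + 1.676] = [-39.488, -35.794]. RSS = √0.662327 = 0.814.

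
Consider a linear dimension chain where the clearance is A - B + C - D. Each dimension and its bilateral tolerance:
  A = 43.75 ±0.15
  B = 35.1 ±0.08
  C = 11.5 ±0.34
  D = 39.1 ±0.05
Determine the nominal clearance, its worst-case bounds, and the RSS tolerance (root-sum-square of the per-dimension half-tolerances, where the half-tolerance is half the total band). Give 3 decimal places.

nominal=-18.950 wc=[-19.570,-18.330] rss=0.383

Stack each dimension's contribution:
  +A: nom +43.750 → Σnom=43.750; wc +0.150/-0.150 → slack +0.150/-0.150; half-tol=0.150, Σhalf²=0.022500
  -B: nom -35.100 → Σnom=8.650; wc +0.080/-0.080 → slack +0.230/-0.230; half-tol=0.080, Σhalf²=0.028900
  +C: nom +11.500 → Σnom=20.150; wc +0.340/-0.340 → slack +0.570/-0.570; half-tol=0.340, Σhalf²=0.144500
  -D: nom -39.100 → Σnom=-18.950; wc +0.050/-0.050 → slack +0.620/-0.620; half-tol=0.050, Σhalf²=0.147000
Nominal = -18.950. Worst-case = [-18.950 - 0.620, -18.950 + 0.620] = [-19.570, -18.330]. RSS = √0.147000 = 0.383.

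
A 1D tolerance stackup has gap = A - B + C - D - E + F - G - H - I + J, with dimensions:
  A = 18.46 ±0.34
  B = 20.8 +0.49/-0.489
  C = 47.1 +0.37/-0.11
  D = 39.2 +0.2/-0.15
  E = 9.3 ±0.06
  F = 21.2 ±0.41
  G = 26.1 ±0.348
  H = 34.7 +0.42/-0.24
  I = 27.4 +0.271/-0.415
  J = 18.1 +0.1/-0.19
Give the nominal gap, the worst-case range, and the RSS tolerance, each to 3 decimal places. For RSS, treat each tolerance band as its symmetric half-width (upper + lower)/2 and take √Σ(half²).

nominal=-52.640 wc=[-55.479,-49.718] rss=0.992

Stack each dimension's contribution:
  +A: nom +18.460 → Σnom=18.460; wc +0.340/-0.340 → slack +0.340/-0.340; half-tol=0.340, Σhalf²=0.115600
  -B: nom -20.800 → Σnom=-2.340; wc +0.489/-0.490 → slack +0.829/-0.830; half-tol=0.489, Σhalf²=0.355210
  +C: nom +47.100 → Σnom=44.760; wc +0.370/-0.110 → slack +1.199/-0.940; half-tol=0.240, Σhalf²=0.412810
  -D: nom -39.200 → Σnom=5.560; wc +0.150/-0.200 → slack +1.349/-1.140; half-tol=0.175, Σhalf²=0.443435
  -E: nom -9.300 → Σnom=-3.740; wc +0.060/-0.060 → slack +1.409/-1.200; half-tol=0.060, Σhalf²=0.447035
  +F: nom +21.200 → Σnom=17.460; wc +0.410/-0.410 → slack +1.819/-1.610; half-tol=0.410, Σhalf²=0.615135
  -G: nom -26.100 → Σnom=-8.640; wc +0.348/-0.348 → slack +2.167/-1.958; half-tol=0.348, Σhalf²=0.736239
  -H: nom -34.700 → Σnom=-43.340; wc +0.240/-0.420 → slack +2.407/-2.378; half-tol=0.330, Σhalf²=0.845139
  -I: nom -27.400 → Σnom=-70.740; wc +0.415/-0.271 → slack +2.822/-2.649; half-tol=0.343, Σhalf²=0.962788
  +J: nom +18.100 → Σnom=-52.640; wc +0.100/-0.190 → slack +2.922/-2.839; half-tol=0.145, Σhalf²=0.983813
Nominal = -52.640. Worst-case = [-52.640 - 2.839, -52.640 + 2.922] = [-55.479, -49.718]. RSS = √0.983813 = 0.992.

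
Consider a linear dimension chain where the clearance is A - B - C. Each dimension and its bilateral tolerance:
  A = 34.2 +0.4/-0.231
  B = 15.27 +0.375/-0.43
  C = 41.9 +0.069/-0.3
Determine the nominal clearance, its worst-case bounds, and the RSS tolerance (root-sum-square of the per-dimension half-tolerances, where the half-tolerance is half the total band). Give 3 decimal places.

Stack each dimension's contribution:
  +A: nom +34.200 → Σnom=34.200; wc +0.400/-0.231 → slack +0.400/-0.231; half-tol=0.316, Σhalf²=0.099540
  -B: nom -15.270 → Σnom=18.930; wc +0.430/-0.375 → slack +0.830/-0.606; half-tol=0.402, Σhalf²=0.261546
  -C: nom -41.900 → Σnom=-22.970; wc +0.300/-0.069 → slack +1.130/-0.675; half-tol=0.184, Σhalf²=0.295587
Nominal = -22.970. Worst-case = [-22.970 - 0.675, -22.970 + 1.130] = [-23.645, -21.840]. RSS = √0.295587 = 0.544.

nominal=-22.970 wc=[-23.645,-21.840] rss=0.544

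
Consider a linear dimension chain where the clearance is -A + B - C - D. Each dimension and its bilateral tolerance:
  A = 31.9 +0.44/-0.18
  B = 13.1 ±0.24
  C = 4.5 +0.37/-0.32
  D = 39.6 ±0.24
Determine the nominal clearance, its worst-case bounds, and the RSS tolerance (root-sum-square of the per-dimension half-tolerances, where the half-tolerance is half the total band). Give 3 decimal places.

Stack each dimension's contribution:
  -A: nom -31.900 → Σnom=-31.900; wc +0.180/-0.440 → slack +0.180/-0.440; half-tol=0.310, Σhalf²=0.096100
  +B: nom +13.100 → Σnom=-18.800; wc +0.240/-0.240 → slack +0.420/-0.680; half-tol=0.240, Σhalf²=0.153700
  -C: nom -4.500 → Σnom=-23.300; wc +0.320/-0.370 → slack +0.740/-1.050; half-tol=0.345, Σhalf²=0.272725
  -D: nom -39.600 → Σnom=-62.900; wc +0.240/-0.240 → slack +0.980/-1.290; half-tol=0.240, Σhalf²=0.330325
Nominal = -62.900. Worst-case = [-62.900 - 1.290, -62.900 + 0.980] = [-64.190, -61.920]. RSS = √0.330325 = 0.575.

nominal=-62.900 wc=[-64.190,-61.920] rss=0.575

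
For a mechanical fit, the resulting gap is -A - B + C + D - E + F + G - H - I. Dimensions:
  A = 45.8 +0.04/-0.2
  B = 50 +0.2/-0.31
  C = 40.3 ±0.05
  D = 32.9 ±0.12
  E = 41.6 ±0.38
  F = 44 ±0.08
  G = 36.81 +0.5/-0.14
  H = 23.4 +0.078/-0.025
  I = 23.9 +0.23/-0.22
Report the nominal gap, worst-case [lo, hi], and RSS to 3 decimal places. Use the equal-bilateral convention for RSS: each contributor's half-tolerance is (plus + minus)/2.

nominal=-30.690 wc=[-32.008,-28.805] rss=0.635

Stack each dimension's contribution:
  -A: nom -45.800 → Σnom=-45.800; wc +0.200/-0.040 → slack +0.200/-0.040; half-tol=0.120, Σhalf²=0.014400
  -B: nom -50.000 → Σnom=-95.800; wc +0.310/-0.200 → slack +0.510/-0.240; half-tol=0.255, Σhalf²=0.079425
  +C: nom +40.300 → Σnom=-55.500; wc +0.050/-0.050 → slack +0.560/-0.290; half-tol=0.050, Σhalf²=0.081925
  +D: nom +32.900 → Σnom=-22.600; wc +0.120/-0.120 → slack +0.680/-0.410; half-tol=0.120, Σhalf²=0.096325
  -E: nom -41.600 → Σnom=-64.200; wc +0.380/-0.380 → slack +1.060/-0.790; half-tol=0.380, Σhalf²=0.240725
  +F: nom +44.000 → Σnom=-20.200; wc +0.080/-0.080 → slack +1.140/-0.870; half-tol=0.080, Σhalf²=0.247125
  +G: nom +36.810 → Σnom=16.610; wc +0.500/-0.140 → slack +1.640/-1.010; half-tol=0.320, Σhalf²=0.349525
  -H: nom -23.400 → Σnom=-6.790; wc +0.025/-0.078 → slack +1.665/-1.088; half-tol=0.052, Σhalf²=0.352177
  -I: nom -23.900 → Σnom=-30.690; wc +0.220/-0.230 → slack +1.885/-1.318; half-tol=0.225, Σhalf²=0.402802
Nominal = -30.690. Worst-case = [-30.690 - 1.318, -30.690 + 1.885] = [-32.008, -28.805]. RSS = √0.402802 = 0.635.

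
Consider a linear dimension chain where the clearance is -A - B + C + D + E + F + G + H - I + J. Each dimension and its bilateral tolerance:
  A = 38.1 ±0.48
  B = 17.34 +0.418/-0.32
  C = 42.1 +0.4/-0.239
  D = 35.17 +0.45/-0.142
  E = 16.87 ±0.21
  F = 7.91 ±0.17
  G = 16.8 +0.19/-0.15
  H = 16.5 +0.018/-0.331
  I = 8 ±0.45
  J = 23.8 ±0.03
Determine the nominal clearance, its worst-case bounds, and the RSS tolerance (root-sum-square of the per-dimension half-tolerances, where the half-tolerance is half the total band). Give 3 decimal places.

nominal=95.710 wc=[93.090,98.428] rss=0.944

Stack each dimension's contribution:
  -A: nom -38.100 → Σnom=-38.100; wc +0.480/-0.480 → slack +0.480/-0.480; half-tol=0.480, Σhalf²=0.230400
  -B: nom -17.340 → Σnom=-55.440; wc +0.320/-0.418 → slack +0.800/-0.898; half-tol=0.369, Σhalf²=0.366561
  +C: nom +42.100 → Σnom=-13.340; wc +0.400/-0.239 → slack +1.200/-1.137; half-tol=0.320, Σhalf²=0.468641
  +D: nom +35.170 → Σnom=21.830; wc +0.450/-0.142 → slack +1.650/-1.279; half-tol=0.296, Σhalf²=0.556257
  +E: nom +16.870 → Σnom=38.700; wc +0.210/-0.210 → slack +1.860/-1.489; half-tol=0.210, Σhalf²=0.600357
  +F: nom +7.910 → Σnom=46.610; wc +0.170/-0.170 → slack +2.030/-1.659; half-tol=0.170, Σhalf²=0.629257
  +G: nom +16.800 → Σnom=63.410; wc +0.190/-0.150 → slack +2.220/-1.809; half-tol=0.170, Σhalf²=0.658157
  +H: nom +16.500 → Σnom=79.910; wc +0.018/-0.331 → slack +2.238/-2.140; half-tol=0.175, Σhalf²=0.688608
  -I: nom -8.000 → Σnom=71.910; wc +0.450/-0.450 → slack +2.688/-2.590; half-tol=0.450, Σhalf²=0.891108
  +J: nom +23.800 → Σnom=95.710; wc +0.030/-0.030 → slack +2.718/-2.620; half-tol=0.030, Σhalf²=0.892008
Nominal = 95.710. Worst-case = [95.710 - 2.620, 95.710 + 2.718] = [93.090, 98.428]. RSS = √0.892008 = 0.944.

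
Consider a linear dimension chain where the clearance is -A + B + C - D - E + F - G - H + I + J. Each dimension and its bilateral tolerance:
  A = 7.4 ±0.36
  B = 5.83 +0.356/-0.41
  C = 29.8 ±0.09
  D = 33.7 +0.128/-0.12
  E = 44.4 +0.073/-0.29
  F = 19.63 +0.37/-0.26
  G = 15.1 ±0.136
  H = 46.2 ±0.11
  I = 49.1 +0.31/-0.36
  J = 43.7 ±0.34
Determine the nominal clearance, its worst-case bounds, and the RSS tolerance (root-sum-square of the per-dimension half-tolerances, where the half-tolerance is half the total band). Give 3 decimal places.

nominal=1.260 wc=[-1.007,3.742] rss=0.831

Stack each dimension's contribution:
  -A: nom -7.400 → Σnom=-7.400; wc +0.360/-0.360 → slack +0.360/-0.360; half-tol=0.360, Σhalf²=0.129600
  +B: nom +5.830 → Σnom=-1.570; wc +0.356/-0.410 → slack +0.716/-0.770; half-tol=0.383, Σhalf²=0.276289
  +C: nom +29.800 → Σnom=28.230; wc +0.090/-0.090 → slack +0.806/-0.860; half-tol=0.090, Σhalf²=0.284389
  -D: nom -33.700 → Σnom=-5.470; wc +0.120/-0.128 → slack +0.926/-0.988; half-tol=0.124, Σhalf²=0.299765
  -E: nom -44.400 → Σnom=-49.870; wc +0.290/-0.073 → slack +1.216/-1.061; half-tol=0.181, Σhalf²=0.332707
  +F: nom +19.630 → Σnom=-30.240; wc +0.370/-0.260 → slack +1.586/-1.321; half-tol=0.315, Σhalf²=0.431932
  -G: nom -15.100 → Σnom=-45.340; wc +0.136/-0.136 → slack +1.722/-1.457; half-tol=0.136, Σhalf²=0.450428
  -H: nom -46.200 → Σnom=-91.540; wc +0.110/-0.110 → slack +1.832/-1.567; half-tol=0.110, Σhalf²=0.462528
  +I: nom +49.100 → Σnom=-42.440; wc +0.310/-0.360 → slack +2.142/-1.927; half-tol=0.335, Σhalf²=0.574753
  +J: nom +43.700 → Σnom=1.260; wc +0.340/-0.340 → slack +2.482/-2.267; half-tol=0.340, Σhalf²=0.690353
Nominal = 1.260. Worst-case = [1.260 - 2.267, 1.260 + 2.482] = [-1.007, 3.742]. RSS = √0.690353 = 0.831.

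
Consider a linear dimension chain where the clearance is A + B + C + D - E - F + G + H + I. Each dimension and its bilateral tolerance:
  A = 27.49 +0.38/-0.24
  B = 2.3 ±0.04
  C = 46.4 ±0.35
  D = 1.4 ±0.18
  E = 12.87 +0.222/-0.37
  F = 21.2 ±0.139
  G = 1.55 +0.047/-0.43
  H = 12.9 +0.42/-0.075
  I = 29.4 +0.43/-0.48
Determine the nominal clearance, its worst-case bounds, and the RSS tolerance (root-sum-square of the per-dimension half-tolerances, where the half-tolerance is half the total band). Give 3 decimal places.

nominal=87.370 wc=[85.214,89.726] rss=0.827

Stack each dimension's contribution:
  +A: nom +27.490 → Σnom=27.490; wc +0.380/-0.240 → slack +0.380/-0.240; half-tol=0.310, Σhalf²=0.096100
  +B: nom +2.300 → Σnom=29.790; wc +0.040/-0.040 → slack +0.420/-0.280; half-tol=0.040, Σhalf²=0.097700
  +C: nom +46.400 → Σnom=76.190; wc +0.350/-0.350 → slack +0.770/-0.630; half-tol=0.350, Σhalf²=0.220200
  +D: nom +1.400 → Σnom=77.590; wc +0.180/-0.180 → slack +0.950/-0.810; half-tol=0.180, Σhalf²=0.252600
  -E: nom -12.870 → Σnom=64.720; wc +0.370/-0.222 → slack +1.320/-1.032; half-tol=0.296, Σhalf²=0.340216
  -F: nom -21.200 → Σnom=43.520; wc +0.139/-0.139 → slack +1.459/-1.171; half-tol=0.139, Σhalf²=0.359537
  +G: nom +1.550 → Σnom=45.070; wc +0.047/-0.430 → slack +1.506/-1.601; half-tol=0.238, Σhalf²=0.416419
  +H: nom +12.900 → Σnom=57.970; wc +0.420/-0.075 → slack +1.926/-1.676; half-tol=0.247, Σhalf²=0.477676
  +I: nom +29.400 → Σnom=87.370; wc +0.430/-0.480 → slack +2.356/-2.156; half-tol=0.455, Σhalf²=0.684700
Nominal = 87.370. Worst-case = [87.370 - 2.156, 87.370 + 2.356] = [85.214, 89.726]. RSS = √0.684700 = 0.827.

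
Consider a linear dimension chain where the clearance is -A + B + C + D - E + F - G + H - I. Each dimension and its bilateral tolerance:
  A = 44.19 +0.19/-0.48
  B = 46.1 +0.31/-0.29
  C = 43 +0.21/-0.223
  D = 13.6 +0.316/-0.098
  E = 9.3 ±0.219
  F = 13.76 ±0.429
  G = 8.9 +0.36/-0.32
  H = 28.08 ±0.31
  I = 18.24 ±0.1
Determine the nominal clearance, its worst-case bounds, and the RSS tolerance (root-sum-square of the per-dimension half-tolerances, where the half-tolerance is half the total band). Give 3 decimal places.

nominal=63.910 wc=[61.691,66.604] rss=0.864

Stack each dimension's contribution:
  -A: nom -44.190 → Σnom=-44.190; wc +0.480/-0.190 → slack +0.480/-0.190; half-tol=0.335, Σhalf²=0.112225
  +B: nom +46.100 → Σnom=1.910; wc +0.310/-0.290 → slack +0.790/-0.480; half-tol=0.300, Σhalf²=0.202225
  +C: nom +43.000 → Σnom=44.910; wc +0.210/-0.223 → slack +1.000/-0.703; half-tol=0.216, Σhalf²=0.249097
  +D: nom +13.600 → Σnom=58.510; wc +0.316/-0.098 → slack +1.316/-0.801; half-tol=0.207, Σhalf²=0.291946
  -E: nom -9.300 → Σnom=49.210; wc +0.219/-0.219 → slack +1.535/-1.020; half-tol=0.219, Σhalf²=0.339907
  +F: nom +13.760 → Σnom=62.970; wc +0.429/-0.429 → slack +1.964/-1.449; half-tol=0.429, Σhalf²=0.523948
  -G: nom -8.900 → Σnom=54.070; wc +0.320/-0.360 → slack +2.284/-1.809; half-tol=0.340, Σhalf²=0.639548
  +H: nom +28.080 → Σnom=82.150; wc +0.310/-0.310 → slack +2.594/-2.119; half-tol=0.310, Σhalf²=0.735648
  -I: nom -18.240 → Σnom=63.910; wc +0.100/-0.100 → slack +2.694/-2.219; half-tol=0.100, Σhalf²=0.745648
Nominal = 63.910. Worst-case = [63.910 - 2.219, 63.910 + 2.694] = [61.691, 66.604]. RSS = √0.745648 = 0.864.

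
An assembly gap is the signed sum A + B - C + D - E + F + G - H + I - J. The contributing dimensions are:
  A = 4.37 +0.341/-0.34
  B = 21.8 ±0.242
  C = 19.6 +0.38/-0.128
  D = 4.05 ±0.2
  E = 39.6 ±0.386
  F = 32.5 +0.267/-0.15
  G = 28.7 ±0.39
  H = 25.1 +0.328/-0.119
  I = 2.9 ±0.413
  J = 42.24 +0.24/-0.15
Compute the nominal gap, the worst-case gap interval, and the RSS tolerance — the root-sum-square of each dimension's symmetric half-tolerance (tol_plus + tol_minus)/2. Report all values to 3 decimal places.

nominal=-32.220 wc=[-35.289,-29.584] rss=0.939

Stack each dimension's contribution:
  +A: nom +4.370 → Σnom=4.370; wc +0.341/-0.340 → slack +0.341/-0.340; half-tol=0.341, Σhalf²=0.115940
  +B: nom +21.800 → Σnom=26.170; wc +0.242/-0.242 → slack +0.583/-0.582; half-tol=0.242, Σhalf²=0.174504
  -C: nom -19.600 → Σnom=6.570; wc +0.128/-0.380 → slack +0.711/-0.962; half-tol=0.254, Σhalf²=0.239020
  +D: nom +4.050 → Σnom=10.620; wc +0.200/-0.200 → slack +0.911/-1.162; half-tol=0.200, Σhalf²=0.279020
  -E: nom -39.600 → Σnom=-28.980; wc +0.386/-0.386 → slack +1.297/-1.548; half-tol=0.386, Σhalf²=0.428016
  +F: nom +32.500 → Σnom=3.520; wc +0.267/-0.150 → slack +1.564/-1.698; half-tol=0.209, Σhalf²=0.471489
  +G: nom +28.700 → Σnom=32.220; wc +0.390/-0.390 → slack +1.954/-2.088; half-tol=0.390, Σhalf²=0.623589
  -H: nom -25.100 → Σnom=7.120; wc +0.119/-0.328 → slack +2.073/-2.416; half-tol=0.224, Σhalf²=0.673541
  +I: nom +2.900 → Σnom=10.020; wc +0.413/-0.413 → slack +2.486/-2.829; half-tol=0.413, Σhalf²=0.844110
  -J: nom -42.240 → Σnom=-32.220; wc +0.150/-0.240 → slack +2.636/-3.069; half-tol=0.195, Σhalf²=0.882135
Nominal = -32.220. Worst-case = [-32.220 - 3.069, -32.220 + 2.636] = [-35.289, -29.584]. RSS = √0.882135 = 0.939.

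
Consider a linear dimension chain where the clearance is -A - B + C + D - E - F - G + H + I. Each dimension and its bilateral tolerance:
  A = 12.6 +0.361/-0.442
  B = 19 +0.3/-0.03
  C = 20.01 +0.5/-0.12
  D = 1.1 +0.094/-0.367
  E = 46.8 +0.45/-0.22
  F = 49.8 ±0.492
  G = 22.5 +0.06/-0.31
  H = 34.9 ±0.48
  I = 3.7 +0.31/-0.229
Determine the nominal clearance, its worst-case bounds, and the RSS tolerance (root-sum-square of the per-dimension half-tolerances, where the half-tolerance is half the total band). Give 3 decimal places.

nominal=-90.990 wc=[-93.849,-88.112] rss=1.014

Stack each dimension's contribution:
  -A: nom -12.600 → Σnom=-12.600; wc +0.442/-0.361 → slack +0.442/-0.361; half-tol=0.401, Σhalf²=0.161202
  -B: nom -19.000 → Σnom=-31.600; wc +0.030/-0.300 → slack +0.472/-0.661; half-tol=0.165, Σhalf²=0.188427
  +C: nom +20.010 → Σnom=-11.590; wc +0.500/-0.120 → slack +0.972/-0.781; half-tol=0.310, Σhalf²=0.284527
  +D: nom +1.100 → Σnom=-10.490; wc +0.094/-0.367 → slack +1.066/-1.148; half-tol=0.230, Σhalf²=0.337657
  -E: nom -46.800 → Σnom=-57.290; wc +0.220/-0.450 → slack +1.286/-1.598; half-tol=0.335, Σhalf²=0.449882
  -F: nom -49.800 → Σnom=-107.090; wc +0.492/-0.492 → slack +1.778/-2.090; half-tol=0.492, Σhalf²=0.691947
  -G: nom -22.500 → Σnom=-129.590; wc +0.310/-0.060 → slack +2.088/-2.150; half-tol=0.185, Σhalf²=0.726171
  +H: nom +34.900 → Σnom=-94.690; wc +0.480/-0.480 → slack +2.568/-2.630; half-tol=0.480, Σhalf²=0.956571
  +I: nom +3.700 → Σnom=-90.990; wc +0.310/-0.229 → slack +2.878/-2.859; half-tol=0.270, Σhalf²=1.029202
Nominal = -90.990. Worst-case = [-90.990 - 2.859, -90.990 + 2.878] = [-93.849, -88.112]. RSS = √1.029202 = 1.014.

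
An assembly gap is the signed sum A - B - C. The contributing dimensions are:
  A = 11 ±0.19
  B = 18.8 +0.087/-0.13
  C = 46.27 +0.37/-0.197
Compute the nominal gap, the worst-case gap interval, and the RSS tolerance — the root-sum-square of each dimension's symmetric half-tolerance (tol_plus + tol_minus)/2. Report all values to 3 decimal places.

Stack each dimension's contribution:
  +A: nom +11.000 → Σnom=11.000; wc +0.190/-0.190 → slack +0.190/-0.190; half-tol=0.190, Σhalf²=0.036100
  -B: nom -18.800 → Σnom=-7.800; wc +0.130/-0.087 → slack +0.320/-0.277; half-tol=0.108, Σhalf²=0.047872
  -C: nom -46.270 → Σnom=-54.070; wc +0.197/-0.370 → slack +0.517/-0.647; half-tol=0.283, Σhalf²=0.128244
Nominal = -54.070. Worst-case = [-54.070 - 0.647, -54.070 + 0.517] = [-54.717, -53.553]. RSS = √0.128244 = 0.358.

nominal=-54.070 wc=[-54.717,-53.553] rss=0.358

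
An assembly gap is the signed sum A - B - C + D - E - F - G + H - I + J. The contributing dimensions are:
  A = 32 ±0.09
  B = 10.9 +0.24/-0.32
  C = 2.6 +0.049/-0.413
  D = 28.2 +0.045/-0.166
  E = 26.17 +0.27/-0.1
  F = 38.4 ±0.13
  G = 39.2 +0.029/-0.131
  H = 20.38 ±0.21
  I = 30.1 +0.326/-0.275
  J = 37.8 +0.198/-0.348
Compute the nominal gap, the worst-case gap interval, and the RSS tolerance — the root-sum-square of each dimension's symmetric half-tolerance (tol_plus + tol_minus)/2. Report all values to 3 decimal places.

nominal=-28.990 wc=[-30.848,-27.078] rss=0.646

Stack each dimension's contribution:
  +A: nom +32.000 → Σnom=32.000; wc +0.090/-0.090 → slack +0.090/-0.090; half-tol=0.090, Σhalf²=0.008100
  -B: nom -10.900 → Σnom=21.100; wc +0.320/-0.240 → slack +0.410/-0.330; half-tol=0.280, Σhalf²=0.086500
  -C: nom -2.600 → Σnom=18.500; wc +0.413/-0.049 → slack +0.823/-0.379; half-tol=0.231, Σhalf²=0.139861
  +D: nom +28.200 → Σnom=46.700; wc +0.045/-0.166 → slack +0.868/-0.545; half-tol=0.106, Σhalf²=0.150991
  -E: nom -26.170 → Σnom=20.530; wc +0.100/-0.270 → slack +0.968/-0.815; half-tol=0.185, Σhalf²=0.185216
  -F: nom -38.400 → Σnom=-17.870; wc +0.130/-0.130 → slack +1.098/-0.945; half-tol=0.130, Σhalf²=0.202116
  -G: nom -39.200 → Σnom=-57.070; wc +0.131/-0.029 → slack +1.229/-0.974; half-tol=0.080, Σhalf²=0.208516
  +H: nom +20.380 → Σnom=-36.690; wc +0.210/-0.210 → slack +1.439/-1.184; half-tol=0.210, Σhalf²=0.252616
  -I: nom -30.100 → Σnom=-66.790; wc +0.275/-0.326 → slack +1.714/-1.510; half-tol=0.300, Σhalf²=0.342916
  +J: nom +37.800 → Σnom=-28.990; wc +0.198/-0.348 → slack +1.912/-1.858; half-tol=0.273, Σhalf²=0.417445
Nominal = -28.990. Worst-case = [-28.990 - 1.858, -28.990 + 1.912] = [-30.848, -27.078]. RSS = √0.417445 = 0.646.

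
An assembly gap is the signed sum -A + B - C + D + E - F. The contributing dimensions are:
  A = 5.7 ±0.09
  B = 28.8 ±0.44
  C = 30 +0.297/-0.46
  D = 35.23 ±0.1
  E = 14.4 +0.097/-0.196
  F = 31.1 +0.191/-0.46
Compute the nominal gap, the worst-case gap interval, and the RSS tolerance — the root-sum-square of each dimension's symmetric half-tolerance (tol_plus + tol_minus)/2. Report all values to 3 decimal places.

Stack each dimension's contribution:
  -A: nom -5.700 → Σnom=-5.700; wc +0.090/-0.090 → slack +0.090/-0.090; half-tol=0.090, Σhalf²=0.008100
  +B: nom +28.800 → Σnom=23.100; wc +0.440/-0.440 → slack +0.530/-0.530; half-tol=0.440, Σhalf²=0.201700
  -C: nom -30.000 → Σnom=-6.900; wc +0.460/-0.297 → slack +0.990/-0.827; half-tol=0.379, Σhalf²=0.344962
  +D: nom +35.230 → Σnom=28.330; wc +0.100/-0.100 → slack +1.090/-0.927; half-tol=0.100, Σhalf²=0.354962
  +E: nom +14.400 → Σnom=42.730; wc +0.097/-0.196 → slack +1.187/-1.123; half-tol=0.147, Σhalf²=0.376425
  -F: nom -31.100 → Σnom=11.630; wc +0.460/-0.191 → slack +1.647/-1.314; half-tol=0.326, Σhalf²=0.482375
Nominal = 11.630. Worst-case = [11.630 - 1.314, 11.630 + 1.647] = [10.316, 13.277]. RSS = √0.482375 = 0.695.

nominal=11.630 wc=[10.316,13.277] rss=0.695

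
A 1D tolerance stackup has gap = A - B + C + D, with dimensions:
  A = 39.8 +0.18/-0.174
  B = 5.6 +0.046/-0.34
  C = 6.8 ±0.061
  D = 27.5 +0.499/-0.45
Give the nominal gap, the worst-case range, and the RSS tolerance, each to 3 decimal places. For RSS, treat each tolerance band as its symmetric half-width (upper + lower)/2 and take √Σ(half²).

nominal=68.500 wc=[67.769,69.580] rss=0.545

Stack each dimension's contribution:
  +A: nom +39.800 → Σnom=39.800; wc +0.180/-0.174 → slack +0.180/-0.174; half-tol=0.177, Σhalf²=0.031329
  -B: nom -5.600 → Σnom=34.200; wc +0.340/-0.046 → slack +0.520/-0.220; half-tol=0.193, Σhalf²=0.068578
  +C: nom +6.800 → Σnom=41.000; wc +0.061/-0.061 → slack +0.581/-0.281; half-tol=0.061, Σhalf²=0.072299
  +D: nom +27.500 → Σnom=68.500; wc +0.499/-0.450 → slack +1.080/-0.731; half-tol=0.475, Σhalf²=0.297449
Nominal = 68.500. Worst-case = [68.500 - 0.731, 68.500 + 1.080] = [67.769, 69.580]. RSS = √0.297449 = 0.545.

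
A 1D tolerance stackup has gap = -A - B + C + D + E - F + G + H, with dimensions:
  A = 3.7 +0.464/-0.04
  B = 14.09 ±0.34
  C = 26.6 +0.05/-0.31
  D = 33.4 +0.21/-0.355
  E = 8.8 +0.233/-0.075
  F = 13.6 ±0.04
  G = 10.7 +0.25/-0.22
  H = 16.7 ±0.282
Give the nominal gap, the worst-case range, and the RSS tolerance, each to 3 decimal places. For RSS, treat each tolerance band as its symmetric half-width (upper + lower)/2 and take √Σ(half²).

nominal=64.810 wc=[62.724,66.255] rss=0.672

Stack each dimension's contribution:
  -A: nom -3.700 → Σnom=-3.700; wc +0.040/-0.464 → slack +0.040/-0.464; half-tol=0.252, Σhalf²=0.063504
  -B: nom -14.090 → Σnom=-17.790; wc +0.340/-0.340 → slack +0.380/-0.804; half-tol=0.340, Σhalf²=0.179104
  +C: nom +26.600 → Σnom=8.810; wc +0.050/-0.310 → slack +0.430/-1.114; half-tol=0.180, Σhalf²=0.211504
  +D: nom +33.400 → Σnom=42.210; wc +0.210/-0.355 → slack +0.640/-1.469; half-tol=0.282, Σhalf²=0.291310
  +E: nom +8.800 → Σnom=51.010; wc +0.233/-0.075 → slack +0.873/-1.544; half-tol=0.154, Σhalf²=0.315026
  -F: nom -13.600 → Σnom=37.410; wc +0.040/-0.040 → slack +0.913/-1.584; half-tol=0.040, Σhalf²=0.316626
  +G: nom +10.700 → Σnom=48.110; wc +0.250/-0.220 → slack +1.163/-1.804; half-tol=0.235, Σhalf²=0.371851
  +H: nom +16.700 → Σnom=64.810; wc +0.282/-0.282 → slack +1.445/-2.086; half-tol=0.282, Σhalf²=0.451375
Nominal = 64.810. Worst-case = [64.810 - 2.086, 64.810 + 1.445] = [62.724, 66.255]. RSS = √0.451375 = 0.672.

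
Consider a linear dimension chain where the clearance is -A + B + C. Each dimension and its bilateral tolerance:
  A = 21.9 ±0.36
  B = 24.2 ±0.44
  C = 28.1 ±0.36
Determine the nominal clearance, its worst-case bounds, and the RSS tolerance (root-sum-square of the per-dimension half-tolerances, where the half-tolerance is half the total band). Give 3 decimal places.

nominal=30.400 wc=[29.240,31.560] rss=0.673

Stack each dimension's contribution:
  -A: nom -21.900 → Σnom=-21.900; wc +0.360/-0.360 → slack +0.360/-0.360; half-tol=0.360, Σhalf²=0.129600
  +B: nom +24.200 → Σnom=2.300; wc +0.440/-0.440 → slack +0.800/-0.800; half-tol=0.440, Σhalf²=0.323200
  +C: nom +28.100 → Σnom=30.400; wc +0.360/-0.360 → slack +1.160/-1.160; half-tol=0.360, Σhalf²=0.452800
Nominal = 30.400. Worst-case = [30.400 - 1.160, 30.400 + 1.160] = [29.240, 31.560]. RSS = √0.452800 = 0.673.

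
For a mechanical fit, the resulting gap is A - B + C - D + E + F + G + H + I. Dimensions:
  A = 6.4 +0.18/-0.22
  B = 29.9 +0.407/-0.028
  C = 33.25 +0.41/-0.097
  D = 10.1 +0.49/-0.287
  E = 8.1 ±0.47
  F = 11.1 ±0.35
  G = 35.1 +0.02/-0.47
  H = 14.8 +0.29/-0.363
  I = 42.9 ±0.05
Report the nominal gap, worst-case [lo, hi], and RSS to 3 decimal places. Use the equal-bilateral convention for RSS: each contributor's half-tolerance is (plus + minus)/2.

nominal=111.650 wc=[108.733,113.735] rss=0.903

Stack each dimension's contribution:
  +A: nom +6.400 → Σnom=6.400; wc +0.180/-0.220 → slack +0.180/-0.220; half-tol=0.200, Σhalf²=0.040000
  -B: nom -29.900 → Σnom=-23.500; wc +0.028/-0.407 → slack +0.208/-0.627; half-tol=0.217, Σhalf²=0.087306
  +C: nom +33.250 → Σnom=9.750; wc +0.410/-0.097 → slack +0.618/-0.724; half-tol=0.254, Σhalf²=0.151568
  -D: nom -10.100 → Σnom=-0.350; wc +0.287/-0.490 → slack +0.905/-1.214; half-tol=0.388, Σhalf²=0.302501
  +E: nom +8.100 → Σnom=7.750; wc +0.470/-0.470 → slack +1.375/-1.684; half-tol=0.470, Σhalf²=0.523401
  +F: nom +11.100 → Σnom=18.850; wc +0.350/-0.350 → slack +1.725/-2.034; half-tol=0.350, Σhalf²=0.645901
  +G: nom +35.100 → Σnom=53.950; wc +0.020/-0.470 → slack +1.745/-2.504; half-tol=0.245, Σhalf²=0.705926
  +H: nom +14.800 → Σnom=68.750; wc +0.290/-0.363 → slack +2.035/-2.867; half-tol=0.327, Σhalf²=0.812528
  +I: nom +42.900 → Σnom=111.650; wc +0.050/-0.050 → slack +2.085/-2.917; half-tol=0.050, Σhalf²=0.815028
Nominal = 111.650. Worst-case = [111.650 - 2.917, 111.650 + 2.085] = [108.733, 113.735]. RSS = √0.815028 = 0.903.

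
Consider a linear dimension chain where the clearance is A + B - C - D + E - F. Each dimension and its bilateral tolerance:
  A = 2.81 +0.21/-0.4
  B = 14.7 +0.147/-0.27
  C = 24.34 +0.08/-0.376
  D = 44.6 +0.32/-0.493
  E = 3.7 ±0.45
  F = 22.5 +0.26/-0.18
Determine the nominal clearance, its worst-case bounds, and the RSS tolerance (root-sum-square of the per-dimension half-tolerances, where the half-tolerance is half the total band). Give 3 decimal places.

Stack each dimension's contribution:
  +A: nom +2.810 → Σnom=2.810; wc +0.210/-0.400 → slack +0.210/-0.400; half-tol=0.305, Σhalf²=0.093025
  +B: nom +14.700 → Σnom=17.510; wc +0.147/-0.270 → slack +0.357/-0.670; half-tol=0.209, Σhalf²=0.136497
  -C: nom -24.340 → Σnom=-6.830; wc +0.376/-0.080 → slack +0.733/-0.750; half-tol=0.228, Σhalf²=0.188481
  -D: nom -44.600 → Σnom=-51.430; wc +0.493/-0.320 → slack +1.226/-1.070; half-tol=0.406, Σhalf²=0.353723
  +E: nom +3.700 → Σnom=-47.730; wc +0.450/-0.450 → slack +1.676/-1.520; half-tol=0.450, Σhalf²=0.556223
  -F: nom -22.500 → Σnom=-70.230; wc +0.180/-0.260 → slack +1.856/-1.780; half-tol=0.220, Σhalf²=0.604623
Nominal = -70.230. Worst-case = [-70.230 - 1.780, -70.230 + 1.856] = [-72.010, -68.374]. RSS = √0.604623 = 0.778.

nominal=-70.230 wc=[-72.010,-68.374] rss=0.778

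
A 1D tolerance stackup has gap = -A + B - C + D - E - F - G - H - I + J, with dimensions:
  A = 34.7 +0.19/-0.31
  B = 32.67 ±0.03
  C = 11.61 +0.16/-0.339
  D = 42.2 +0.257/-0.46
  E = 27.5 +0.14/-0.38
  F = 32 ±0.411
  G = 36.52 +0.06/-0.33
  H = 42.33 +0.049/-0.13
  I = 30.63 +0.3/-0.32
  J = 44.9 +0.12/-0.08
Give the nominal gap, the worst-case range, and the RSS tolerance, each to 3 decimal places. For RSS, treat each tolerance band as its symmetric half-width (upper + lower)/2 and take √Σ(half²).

nominal=-95.520 wc=[-97.400,-92.893] rss=0.802

Stack each dimension's contribution:
  -A: nom -34.700 → Σnom=-34.700; wc +0.310/-0.190 → slack +0.310/-0.190; half-tol=0.250, Σhalf²=0.062500
  +B: nom +32.670 → Σnom=-2.030; wc +0.030/-0.030 → slack +0.340/-0.220; half-tol=0.030, Σhalf²=0.063400
  -C: nom -11.610 → Σnom=-13.640; wc +0.339/-0.160 → slack +0.679/-0.380; half-tol=0.249, Σhalf²=0.125650
  +D: nom +42.200 → Σnom=28.560; wc +0.257/-0.460 → slack +0.936/-0.840; half-tol=0.359, Σhalf²=0.254173
  -E: nom -27.500 → Σnom=1.060; wc +0.380/-0.140 → slack +1.316/-0.980; half-tol=0.260, Σhalf²=0.321773
  -F: nom -32.000 → Σnom=-30.940; wc +0.411/-0.411 → slack +1.727/-1.391; half-tol=0.411, Σhalf²=0.490694
  -G: nom -36.520 → Σnom=-67.460; wc +0.330/-0.060 → slack +2.057/-1.451; half-tol=0.195, Σhalf²=0.528718
  -H: nom -42.330 → Σnom=-109.790; wc +0.130/-0.049 → slack +2.187/-1.500; half-tol=0.089, Σhalf²=0.536729
  -I: nom -30.630 → Σnom=-140.420; wc +0.320/-0.300 → slack +2.507/-1.800; half-tol=0.310, Σhalf²=0.632829
  +J: nom +44.900 → Σnom=-95.520; wc +0.120/-0.080 → slack +2.627/-1.880; half-tol=0.100, Σhalf²=0.642829
Nominal = -95.520. Worst-case = [-95.520 - 1.880, -95.520 + 2.627] = [-97.400, -92.893]. RSS = √0.642829 = 0.802.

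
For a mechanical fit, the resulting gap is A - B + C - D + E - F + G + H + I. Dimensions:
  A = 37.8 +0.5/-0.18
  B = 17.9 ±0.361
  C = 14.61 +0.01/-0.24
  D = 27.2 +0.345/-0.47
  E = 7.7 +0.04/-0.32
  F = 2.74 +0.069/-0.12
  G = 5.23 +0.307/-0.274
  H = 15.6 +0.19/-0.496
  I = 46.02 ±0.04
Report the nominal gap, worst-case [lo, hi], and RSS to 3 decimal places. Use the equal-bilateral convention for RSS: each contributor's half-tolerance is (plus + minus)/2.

nominal=79.120 wc=[76.795,81.158] rss=0.820

Stack each dimension's contribution:
  +A: nom +37.800 → Σnom=37.800; wc +0.500/-0.180 → slack +0.500/-0.180; half-tol=0.340, Σhalf²=0.115600
  -B: nom -17.900 → Σnom=19.900; wc +0.361/-0.361 → slack +0.861/-0.541; half-tol=0.361, Σhalf²=0.245921
  +C: nom +14.610 → Σnom=34.510; wc +0.010/-0.240 → slack +0.871/-0.781; half-tol=0.125, Σhalf²=0.261546
  -D: nom -27.200 → Σnom=7.310; wc +0.470/-0.345 → slack +1.341/-1.126; half-tol=0.407, Σhalf²=0.427602
  +E: nom +7.700 → Σnom=15.010; wc +0.040/-0.320 → slack +1.381/-1.446; half-tol=0.180, Σhalf²=0.460002
  -F: nom -2.740 → Σnom=12.270; wc +0.120/-0.069 → slack +1.501/-1.515; half-tol=0.095, Σhalf²=0.468932
  +G: nom +5.230 → Σnom=17.500; wc +0.307/-0.274 → slack +1.808/-1.789; half-tol=0.290, Σhalf²=0.553323
  +H: nom +15.600 → Σnom=33.100; wc +0.190/-0.496 → slack +1.998/-2.285; half-tol=0.343, Σhalf²=0.670972
  +I: nom +46.020 → Σnom=79.120; wc +0.040/-0.040 → slack +2.038/-2.325; half-tol=0.040, Σhalf²=0.672572
Nominal = 79.120. Worst-case = [79.120 - 2.325, 79.120 + 2.038] = [76.795, 81.158]. RSS = √0.672572 = 0.820.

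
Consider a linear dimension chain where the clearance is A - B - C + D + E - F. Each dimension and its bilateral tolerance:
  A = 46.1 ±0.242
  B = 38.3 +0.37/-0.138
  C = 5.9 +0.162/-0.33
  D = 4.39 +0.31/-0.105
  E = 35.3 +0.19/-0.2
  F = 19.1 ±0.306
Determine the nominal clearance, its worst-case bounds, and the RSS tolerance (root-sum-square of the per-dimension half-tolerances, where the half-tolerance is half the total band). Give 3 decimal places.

nominal=22.490 wc=[21.105,24.006] rss=0.599

Stack each dimension's contribution:
  +A: nom +46.100 → Σnom=46.100; wc +0.242/-0.242 → slack +0.242/-0.242; half-tol=0.242, Σhalf²=0.058564
  -B: nom -38.300 → Σnom=7.800; wc +0.138/-0.370 → slack +0.380/-0.612; half-tol=0.254, Σhalf²=0.123080
  -C: nom -5.900 → Σnom=1.900; wc +0.330/-0.162 → slack +0.710/-0.774; half-tol=0.246, Σhalf²=0.183596
  +D: nom +4.390 → Σnom=6.290; wc +0.310/-0.105 → slack +1.020/-0.879; half-tol=0.207, Σhalf²=0.226652
  +E: nom +35.300 → Σnom=41.590; wc +0.190/-0.200 → slack +1.210/-1.079; half-tol=0.195, Σhalf²=0.264677
  -F: nom -19.100 → Σnom=22.490; wc +0.306/-0.306 → slack +1.516/-1.385; half-tol=0.306, Σhalf²=0.358313
Nominal = 22.490. Worst-case = [22.490 - 1.385, 22.490 + 1.516] = [21.105, 24.006]. RSS = √0.358313 = 0.599.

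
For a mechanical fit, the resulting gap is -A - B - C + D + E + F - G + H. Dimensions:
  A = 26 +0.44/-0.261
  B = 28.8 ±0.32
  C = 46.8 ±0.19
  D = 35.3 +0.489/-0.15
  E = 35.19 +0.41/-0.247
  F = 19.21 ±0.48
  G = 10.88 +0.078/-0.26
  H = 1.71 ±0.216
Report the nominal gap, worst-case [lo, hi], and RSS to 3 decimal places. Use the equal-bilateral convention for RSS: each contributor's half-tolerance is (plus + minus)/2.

nominal=-21.070 wc=[-23.191,-18.444] rss=0.881

Stack each dimension's contribution:
  -A: nom -26.000 → Σnom=-26.000; wc +0.261/-0.440 → slack +0.261/-0.440; half-tol=0.351, Σhalf²=0.122850
  -B: nom -28.800 → Σnom=-54.800; wc +0.320/-0.320 → slack +0.581/-0.760; half-tol=0.320, Σhalf²=0.225250
  -C: nom -46.800 → Σnom=-101.600; wc +0.190/-0.190 → slack +0.771/-0.950; half-tol=0.190, Σhalf²=0.261350
  +D: nom +35.300 → Σnom=-66.300; wc +0.489/-0.150 → slack +1.260/-1.100; half-tol=0.320, Σhalf²=0.363431
  +E: nom +35.190 → Σnom=-31.110; wc +0.410/-0.247 → slack +1.670/-1.347; half-tol=0.329, Σhalf²=0.471343
  +F: nom +19.210 → Σnom=-11.900; wc +0.480/-0.480 → slack +2.150/-1.827; half-tol=0.480, Σhalf²=0.701743
  -G: nom -10.880 → Σnom=-22.780; wc +0.260/-0.078 → slack +2.410/-1.905; half-tol=0.169, Σhalf²=0.730304
  +H: nom +1.710 → Σnom=-21.070; wc +0.216/-0.216 → slack +2.626/-2.121; half-tol=0.216, Σhalf²=0.776960
Nominal = -21.070. Worst-case = [-21.070 - 2.121, -21.070 + 2.626] = [-23.191, -18.444]. RSS = √0.776960 = 0.881.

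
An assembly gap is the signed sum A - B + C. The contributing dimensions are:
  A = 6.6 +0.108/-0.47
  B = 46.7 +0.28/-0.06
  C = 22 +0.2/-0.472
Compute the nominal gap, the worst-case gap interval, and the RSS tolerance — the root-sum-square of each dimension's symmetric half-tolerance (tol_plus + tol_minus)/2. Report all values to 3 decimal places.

Stack each dimension's contribution:
  +A: nom +6.600 → Σnom=6.600; wc +0.108/-0.470 → slack +0.108/-0.470; half-tol=0.289, Σhalf²=0.083521
  -B: nom -46.700 → Σnom=-40.100; wc +0.060/-0.280 → slack +0.168/-0.750; half-tol=0.170, Σhalf²=0.112421
  +C: nom +22.000 → Σnom=-18.100; wc +0.200/-0.472 → slack +0.368/-1.222; half-tol=0.336, Σhalf²=0.225317
Nominal = -18.100. Worst-case = [-18.100 - 1.222, -18.100 + 0.368] = [-19.322, -17.732]. RSS = √0.225317 = 0.475.

nominal=-18.100 wc=[-19.322,-17.732] rss=0.475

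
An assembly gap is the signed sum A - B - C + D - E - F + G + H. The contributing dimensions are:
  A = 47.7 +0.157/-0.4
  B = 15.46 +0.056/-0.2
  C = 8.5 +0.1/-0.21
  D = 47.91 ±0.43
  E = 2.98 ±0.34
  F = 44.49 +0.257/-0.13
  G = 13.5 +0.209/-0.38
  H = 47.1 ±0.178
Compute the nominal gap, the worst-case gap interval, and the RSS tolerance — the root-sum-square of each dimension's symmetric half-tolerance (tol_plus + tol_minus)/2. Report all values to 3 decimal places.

nominal=84.780 wc=[82.639,86.634] rss=0.758

Stack each dimension's contribution:
  +A: nom +47.700 → Σnom=47.700; wc +0.157/-0.400 → slack +0.157/-0.400; half-tol=0.279, Σhalf²=0.077562
  -B: nom -15.460 → Σnom=32.240; wc +0.200/-0.056 → slack +0.357/-0.456; half-tol=0.128, Σhalf²=0.093946
  -C: nom -8.500 → Σnom=23.740; wc +0.210/-0.100 → slack +0.567/-0.556; half-tol=0.155, Σhalf²=0.117971
  +D: nom +47.910 → Σnom=71.650; wc +0.430/-0.430 → slack +0.997/-0.986; half-tol=0.430, Σhalf²=0.302871
  -E: nom -2.980 → Σnom=68.670; wc +0.340/-0.340 → slack +1.337/-1.326; half-tol=0.340, Σhalf²=0.418471
  -F: nom -44.490 → Σnom=24.180; wc +0.130/-0.257 → slack +1.467/-1.583; half-tol=0.194, Σhalf²=0.455914
  +G: nom +13.500 → Σnom=37.680; wc +0.209/-0.380 → slack +1.676/-1.963; half-tol=0.294, Σhalf²=0.542644
  +H: nom +47.100 → Σnom=84.780; wc +0.178/-0.178 → slack +1.854/-2.141; half-tol=0.178, Σhalf²=0.574328
Nominal = 84.780. Worst-case = [84.780 - 2.141, 84.780 + 1.854] = [82.639, 86.634]. RSS = √0.574328 = 0.758.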